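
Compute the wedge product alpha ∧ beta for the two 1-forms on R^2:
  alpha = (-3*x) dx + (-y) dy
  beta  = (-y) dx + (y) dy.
alpha ∧ beta = (-y*(3*x + y)) dx ∧ dy

Distribute the wedge, using dx_i ∧ dx_j = -dx_j ∧ dx_i and dx_i ∧ dx_i = 0. For each pair (i, j) with i < j, the coefficient of dx_i ∧ dx_j in alpha ∧ beta is (alpha_i * beta_j - alpha_j * beta_i). Collecting: alpha ∧ beta = (-y*(3*x + y)) dx ∧ dy.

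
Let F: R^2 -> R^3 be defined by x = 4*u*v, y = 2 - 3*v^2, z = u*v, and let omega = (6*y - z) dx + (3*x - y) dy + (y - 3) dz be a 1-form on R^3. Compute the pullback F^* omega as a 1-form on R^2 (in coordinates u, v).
F^* omega = (v*(-4*u*v - 75*v^2 + 47)) du + (-4*u^2*v - 147*u*v^2 + 47*u - 18*v^3 + 12*v) dv

Using F^*(f dg) = (f ∘ F) d(g ∘ F), substitute each coordinate x_i by F_i(u, v) in f_i, and replace dx_i by d F_i = (∂F_i/∂u) du + (∂F_i/∂v) dv.
  For the x component: f_1(F) = -u*v - 18*v^2 + 12; d F_1 = (4*v) du + (4*u) dv
  For the y component: f_2(F) = 12*u*v + 3*v^2 - 2; d F_2 = (0) du + (-6*v) dv
  For the z component: f_3(F) = -3*v^2 - 1; d F_3 = (v) du + (u) dv
Combining and collecting du, dv coefficients:
  coeff of du: v*(-4*u*v - 75*v^2 + 47)
  coeff of dv: -4*u^2*v - 147*u*v^2 + 47*u - 18*v^3 + 12*v
F^* omega = (v*(-4*u*v - 75*v^2 + 47)) du + (-4*u^2*v - 147*u*v^2 + 47*u - 18*v^3 + 12*v) dv.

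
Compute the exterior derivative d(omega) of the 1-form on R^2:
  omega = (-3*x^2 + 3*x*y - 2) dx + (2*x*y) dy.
d(omega) = (-3*x + 2*y) dx ∧ dy

For a 1-form omega = sum_i f_i dx_i, the exterior derivative is
  d(omega) = sum_{i < j} (∂f_j/∂x_i - ∂f_i/∂x_j) dx_i ∧ dx_j.
  coefficient of dx ∧ dy: ∂f_2/∂x - ∂f_1/∂y = ∂(2*x*y)/∂x - ∂(-3*x^2 + 3*x*y - 2)/∂y = -3*x + 2*y
Assembling: d(omega) = (-3*x + 2*y) dx ∧ dy.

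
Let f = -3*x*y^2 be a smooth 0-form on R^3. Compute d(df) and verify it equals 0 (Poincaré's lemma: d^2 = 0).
d(df) = 0

Step 1: df = sum_i (∂f/∂x_i) dx_i = (-3*y^2) dx + (-6*x*y) dy + (0) dz.
Step 2: Apply d again. Using the 1-form formula, the coefficient of dx ∧ dy in d(df) is ∂^2 f/∂x ∂y - ∂^2 f/∂y ∂x = (-6*y) - (-6*y) = 0 (equality of mixed partials for smooth f).
Similarly for dx ∧ dz and dy ∧ dz — all coefficients vanish. So d(df) = 0.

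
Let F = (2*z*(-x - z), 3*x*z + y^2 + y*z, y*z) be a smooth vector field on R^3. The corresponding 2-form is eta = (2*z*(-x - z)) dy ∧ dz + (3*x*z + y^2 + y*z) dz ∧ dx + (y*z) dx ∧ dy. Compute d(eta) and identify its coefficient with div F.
d(eta) = (3*y - z) dx ∧ dy ∧ dz; div F = 3*y - z

For a 2-form in R^3 of the form above, applying d gives a 3-form with coefficient ∂P/∂x + ∂Q/∂y + ∂R/∂z:
  ∂P/∂x = -2*z
  ∂Q/∂y = 2*y + z
  ∂R/∂z = y
Sum = 3*y - z, which is exactly div F.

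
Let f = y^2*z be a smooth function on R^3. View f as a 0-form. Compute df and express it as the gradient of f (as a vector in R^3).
df = (0) dx + (2*y*z) dy + (y^2) dz; grad f = (0, 2*y*z, y^2)

For a 0-form f, d f = (∂f/∂x) dx + (∂f/∂y) dy + (∂f/∂z) dz. The components of the vector representation are exactly the entries of grad f in Cartesian coordinates:
  ∂f/∂x = 0
  ∂f/∂y = 2*y*z
  ∂f/∂z = y^2.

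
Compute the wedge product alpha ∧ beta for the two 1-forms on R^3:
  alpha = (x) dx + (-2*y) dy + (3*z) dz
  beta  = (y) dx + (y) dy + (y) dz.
alpha ∧ beta = (y*(x + 2*y)) dx ∧ dy + (y*(x - 3*z)) dx ∧ dz + (-y*(2*y + 3*z)) dy ∧ dz

Distribute the wedge, using dx_i ∧ dx_j = -dx_j ∧ dx_i and dx_i ∧ dx_i = 0. For each pair (i, j) with i < j, the coefficient of dx_i ∧ dx_j in alpha ∧ beta is (alpha_i * beta_j - alpha_j * beta_i). Collecting: alpha ∧ beta = (y*(x + 2*y)) dx ∧ dy + (y*(x - 3*z)) dx ∧ dz + (-y*(2*y + 3*z)) dy ∧ dz.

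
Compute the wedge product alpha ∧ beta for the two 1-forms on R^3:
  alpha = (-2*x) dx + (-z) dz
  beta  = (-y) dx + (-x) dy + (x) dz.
alpha ∧ beta = (2*x^2) dx ∧ dy + (-2*x^2 - y*z) dx ∧ dz + (-x*z) dy ∧ dz

Distribute the wedge, using dx_i ∧ dx_j = -dx_j ∧ dx_i and dx_i ∧ dx_i = 0. For each pair (i, j) with i < j, the coefficient of dx_i ∧ dx_j in alpha ∧ beta is (alpha_i * beta_j - alpha_j * beta_i). Collecting: alpha ∧ beta = (2*x^2) dx ∧ dy + (-2*x^2 - y*z) dx ∧ dz + (-x*z) dy ∧ dz.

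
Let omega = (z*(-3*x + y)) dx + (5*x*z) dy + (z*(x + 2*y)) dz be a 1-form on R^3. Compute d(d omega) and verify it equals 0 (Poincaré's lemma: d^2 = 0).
d(d omega) = 0

Step 1: d omega = sum_{i<j} (∂f_j/∂x_i - ∂f_i/∂x_j) dx_i ∧ dx_j:
  coeff of dx ∧ dy: 4*z
  coeff of dx ∧ dz: 3*x - y + z
  coeff of dy ∧ dz: -5*x + 2*z
Step 2: Apply d again to each 2-form coefficient. The only possible 3-form in R^3 is dx ∧ dy ∧ dz, with coefficient
  ∂(coeff of dy∧dz)/∂x - ∂(coeff of dx∧dz)/∂y + ∂(coeff of dx∧dy)/∂z
  = ∂/∂x (-5*x + 2*z) - ∂/∂y (3*x - y + z) + ∂/∂z (4*z).
Each of these terms simplifies to sums of mixed partials that cancel in pairs. The result is 0 (by equality of mixed partials for smooth functions — Schwarz / Clairaut).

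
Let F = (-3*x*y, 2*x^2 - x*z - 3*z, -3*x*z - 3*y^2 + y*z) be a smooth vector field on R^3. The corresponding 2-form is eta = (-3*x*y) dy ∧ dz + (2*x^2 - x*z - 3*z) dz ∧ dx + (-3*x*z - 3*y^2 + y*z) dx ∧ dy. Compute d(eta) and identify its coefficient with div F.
d(eta) = (-3*x - 2*y) dx ∧ dy ∧ dz; div F = -3*x - 2*y

For a 2-form in R^3 of the form above, applying d gives a 3-form with coefficient ∂P/∂x + ∂Q/∂y + ∂R/∂z:
  ∂P/∂x = -3*y
  ∂Q/∂y = 0
  ∂R/∂z = -3*x + y
Sum = -3*x - 2*y, which is exactly div F.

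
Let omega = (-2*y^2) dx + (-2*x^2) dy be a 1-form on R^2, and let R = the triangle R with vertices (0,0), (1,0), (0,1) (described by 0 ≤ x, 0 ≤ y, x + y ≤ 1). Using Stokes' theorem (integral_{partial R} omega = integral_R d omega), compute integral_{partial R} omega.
integral_(partial R) omega = 0

Stokes: integral_partial_R omega = integral_R d omega with d omega = (∂Q/∂x - ∂P/∂y) dx ∧ dy.
  ∂Q/∂x = -4*x
  ∂P/∂y = -4*y
  integrand = ∂Q/∂x - ∂P/∂y = -4*x + 4*y.
Integrating over R: integral_0^1 integral_0^{1-x} (-4*x + 4*y) dy dx = 0.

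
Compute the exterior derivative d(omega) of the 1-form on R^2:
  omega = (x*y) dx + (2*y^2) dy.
d(omega) = (-x) dx ∧ dy

For a 1-form omega = sum_i f_i dx_i, the exterior derivative is
  d(omega) = sum_{i < j} (∂f_j/∂x_i - ∂f_i/∂x_j) dx_i ∧ dx_j.
  coefficient of dx ∧ dy: ∂f_2/∂x - ∂f_1/∂y = ∂(2*y^2)/∂x - ∂(x*y)/∂y = -x
Assembling: d(omega) = (-x) dx ∧ dy.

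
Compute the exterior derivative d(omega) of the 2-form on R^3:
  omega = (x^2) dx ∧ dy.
d(omega) = 0

For a 2-form omega = sum_{i<j} g_{ij} dx_i ∧ dx_j, the exterior derivative is
  d(omega) = sum_{i<j} d(g_{ij}) ∧ dx_i ∧ dx_j = sum_{i<j, k} (∂g_{ij}/∂x_k) dx_k ∧ dx_i ∧ dx_j.
Expand each term, using dx_k ∧ dx_i ∧ dx_j = sgn(permutation) dx_{(a)} ∧ dx_{(b)} ∧ dx_{(c)} with (a < b < c) sorted:

Collecting like 3-forms: d(omega) = 0.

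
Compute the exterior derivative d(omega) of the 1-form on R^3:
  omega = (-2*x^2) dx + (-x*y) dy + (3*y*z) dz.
d(omega) = (-y) dx ∧ dy + (3*z) dy ∧ dz

For a 1-form omega = sum_i f_i dx_i, the exterior derivative is
  d(omega) = sum_{i < j} (∂f_j/∂x_i - ∂f_i/∂x_j) dx_i ∧ dx_j.
  coefficient of dx ∧ dy: ∂f_2/∂x - ∂f_1/∂y = ∂(-x*y)/∂x - ∂(-2*x^2)/∂y = -y
  coefficient of dy ∧ dz: ∂f_3/∂y - ∂f_2/∂z = ∂(3*y*z)/∂y - ∂(-x*y)/∂z = 3*z
Assembling: d(omega) = (-y) dx ∧ dy + (3*z) dy ∧ dz.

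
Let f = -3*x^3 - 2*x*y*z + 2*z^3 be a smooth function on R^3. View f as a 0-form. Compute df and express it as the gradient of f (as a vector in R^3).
df = (-9*x^2 - 2*y*z) dx + (-2*x*z) dy + (-2*x*y + 6*z^2) dz; grad f = (-9*x^2 - 2*y*z, -2*x*z, -2*x*y + 6*z^2)

For a 0-form f, d f = (∂f/∂x) dx + (∂f/∂y) dy + (∂f/∂z) dz. The components of the vector representation are exactly the entries of grad f in Cartesian coordinates:
  ∂f/∂x = -9*x^2 - 2*y*z
  ∂f/∂y = -2*x*z
  ∂f/∂z = -2*x*y + 6*z^2.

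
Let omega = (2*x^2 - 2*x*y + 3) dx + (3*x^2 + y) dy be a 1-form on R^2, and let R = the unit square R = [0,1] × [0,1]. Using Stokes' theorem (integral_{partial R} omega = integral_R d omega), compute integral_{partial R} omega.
integral_(partial R) omega = 4

Stokes: integral_partial_R omega = integral_R d omega with d omega = (∂Q/∂x - ∂P/∂y) dx ∧ dy.
  ∂Q/∂x = 6*x
  ∂P/∂y = -2*x
  integrand = ∂Q/∂x - ∂P/∂y = 8*x.
Integrating over R: integral_0^1 integral_0^1 (8*x) dx dy = 4.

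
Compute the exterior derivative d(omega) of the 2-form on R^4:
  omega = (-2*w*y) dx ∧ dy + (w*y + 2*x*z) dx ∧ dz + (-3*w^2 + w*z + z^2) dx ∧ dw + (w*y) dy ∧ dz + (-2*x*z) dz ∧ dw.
d(omega) = (-2*y) dx ∧ dy ∧ dw + (-w) dx ∧ dy ∧ dz + (-w + y - 4*z) dx ∧ dz ∧ dw + (y) dy ∧ dz ∧ dw

For a 2-form omega = sum_{i<j} g_{ij} dx_i ∧ dx_j, the exterior derivative is
  d(omega) = sum_{i<j} d(g_{ij}) ∧ dx_i ∧ dx_j = sum_{i<j, k} (∂g_{ij}/∂x_k) dx_k ∧ dx_i ∧ dx_j.
Expand each term, using dx_k ∧ dx_i ∧ dx_j = sgn(permutation) dx_{(a)} ∧ dx_{(b)} ∧ dx_{(c)} with (a < b < c) sorted:
  d(-2*w*y) includes (∂/∂w)(-2*w*y) dw = (-2*y) dw, which multiplied by dx ∧ dy gives (-2*y) dx ∧ dy ∧ dw
  d(w*y + 2*x*z) includes (∂/∂y)(w*y + 2*x*z) dy = (w) dy, which multiplied by dx ∧ dz gives (-w) dx ∧ dy ∧ dz
  d(w*y + 2*x*z) includes (∂/∂w)(w*y + 2*x*z) dw = (y) dw, which multiplied by dx ∧ dz gives (y) dx ∧ dz ∧ dw
  d(-3*w^2 + w*z + z^2) includes (∂/∂z)(-3*w^2 + w*z + z^2) dz = (w + 2*z) dz, which multiplied by dx ∧ dw gives (-w - 2*z) dx ∧ dz ∧ dw
  d(w*y) includes (∂/∂w)(w*y) dw = (y) dw, which multiplied by dy ∧ dz gives (y) dy ∧ dz ∧ dw
  d(-2*x*z) includes (∂/∂x)(-2*x*z) dx = (-2*z) dx, which multiplied by dz ∧ dw gives (-2*z) dx ∧ dz ∧ dw
Collecting like 3-forms: d(omega) = (-2*y) dx ∧ dy ∧ dw + (-w) dx ∧ dy ∧ dz + (-w + y - 4*z) dx ∧ dz ∧ dw + (y) dy ∧ dz ∧ dw.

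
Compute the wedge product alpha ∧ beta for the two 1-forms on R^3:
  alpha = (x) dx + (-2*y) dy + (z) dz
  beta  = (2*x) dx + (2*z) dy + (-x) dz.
alpha ∧ beta = (2*x*(2*y + z)) dx ∧ dy + (-x*(x + 2*z)) dx ∧ dz + (2*x*y - 2*z^2) dy ∧ dz

Distribute the wedge, using dx_i ∧ dx_j = -dx_j ∧ dx_i and dx_i ∧ dx_i = 0. For each pair (i, j) with i < j, the coefficient of dx_i ∧ dx_j in alpha ∧ beta is (alpha_i * beta_j - alpha_j * beta_i). Collecting: alpha ∧ beta = (2*x*(2*y + z)) dx ∧ dy + (-x*(x + 2*z)) dx ∧ dz + (2*x*y - 2*z^2) dy ∧ dz.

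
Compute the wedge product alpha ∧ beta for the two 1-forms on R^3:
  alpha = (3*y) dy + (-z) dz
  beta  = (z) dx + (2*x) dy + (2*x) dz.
alpha ∧ beta = (-3*y*z) dx ∧ dy + (2*x*(3*y + z)) dy ∧ dz + (z^2) dx ∧ dz

Distribute the wedge, using dx_i ∧ dx_j = -dx_j ∧ dx_i and dx_i ∧ dx_i = 0. For each pair (i, j) with i < j, the coefficient of dx_i ∧ dx_j in alpha ∧ beta is (alpha_i * beta_j - alpha_j * beta_i). Collecting: alpha ∧ beta = (-3*y*z) dx ∧ dy + (2*x*(3*y + z)) dy ∧ dz + (z^2) dx ∧ dz.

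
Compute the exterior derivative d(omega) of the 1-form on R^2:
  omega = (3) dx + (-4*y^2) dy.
d(omega) = 0

For a 1-form omega = sum_i f_i dx_i, the exterior derivative is
  d(omega) = sum_{i < j} (∂f_j/∂x_i - ∂f_i/∂x_j) dx_i ∧ dx_j.

Assembling: d(omega) = 0.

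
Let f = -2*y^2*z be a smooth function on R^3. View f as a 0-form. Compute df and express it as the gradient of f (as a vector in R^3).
df = (0) dx + (-4*y*z) dy + (-2*y^2) dz; grad f = (0, -4*y*z, -2*y^2)

For a 0-form f, d f = (∂f/∂x) dx + (∂f/∂y) dy + (∂f/∂z) dz. The components of the vector representation are exactly the entries of grad f in Cartesian coordinates:
  ∂f/∂x = 0
  ∂f/∂y = -4*y*z
  ∂f/∂z = -2*y^2.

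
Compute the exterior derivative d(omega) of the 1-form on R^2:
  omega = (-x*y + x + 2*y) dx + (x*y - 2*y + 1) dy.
d(omega) = (x + y - 2) dx ∧ dy

For a 1-form omega = sum_i f_i dx_i, the exterior derivative is
  d(omega) = sum_{i < j} (∂f_j/∂x_i - ∂f_i/∂x_j) dx_i ∧ dx_j.
  coefficient of dx ∧ dy: ∂f_2/∂x - ∂f_1/∂y = ∂(x*y - 2*y + 1)/∂x - ∂(-x*y + x + 2*y)/∂y = x + y - 2
Assembling: d(omega) = (x + y - 2) dx ∧ dy.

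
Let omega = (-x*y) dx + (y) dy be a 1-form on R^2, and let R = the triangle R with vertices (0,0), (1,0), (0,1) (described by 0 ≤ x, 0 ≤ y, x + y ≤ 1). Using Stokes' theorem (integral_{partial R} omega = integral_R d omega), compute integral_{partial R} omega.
integral_(partial R) omega = 1/6

Stokes: integral_partial_R omega = integral_R d omega with d omega = (∂Q/∂x - ∂P/∂y) dx ∧ dy.
  ∂Q/∂x = 0
  ∂P/∂y = -x
  integrand = ∂Q/∂x - ∂P/∂y = x.
Integrating over R: integral_0^1 integral_0^{1-x} (x) dy dx = 1/6.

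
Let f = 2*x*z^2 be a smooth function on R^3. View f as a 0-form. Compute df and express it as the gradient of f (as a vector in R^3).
df = (2*z^2) dx + (0) dy + (4*x*z) dz; grad f = (2*z^2, 0, 4*x*z)

For a 0-form f, d f = (∂f/∂x) dx + (∂f/∂y) dy + (∂f/∂z) dz. The components of the vector representation are exactly the entries of grad f in Cartesian coordinates:
  ∂f/∂x = 2*z^2
  ∂f/∂y = 0
  ∂f/∂z = 4*x*z.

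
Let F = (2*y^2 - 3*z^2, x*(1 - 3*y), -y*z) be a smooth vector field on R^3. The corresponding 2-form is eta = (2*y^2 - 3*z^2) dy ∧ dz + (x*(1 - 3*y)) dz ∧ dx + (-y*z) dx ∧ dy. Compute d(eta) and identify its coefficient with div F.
d(eta) = (-3*x - y) dx ∧ dy ∧ dz; div F = -3*x - y

For a 2-form in R^3 of the form above, applying d gives a 3-form with coefficient ∂P/∂x + ∂Q/∂y + ∂R/∂z:
  ∂P/∂x = 0
  ∂Q/∂y = -3*x
  ∂R/∂z = -y
Sum = -3*x - y, which is exactly div F.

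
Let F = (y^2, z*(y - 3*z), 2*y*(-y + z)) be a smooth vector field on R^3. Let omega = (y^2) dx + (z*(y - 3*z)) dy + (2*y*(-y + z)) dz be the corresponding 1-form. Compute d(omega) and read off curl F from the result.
d(omega) = (-5*y + 8*z) dy ∧ dz + (0) dz ∧ dx + (-2*y) dx ∧ dy; curl F = (-5*y + 8*z, 0, -2*y)

d omega = sum_{i<j} (∂f_j/∂x_i - ∂f_i/∂x_j) dx_i ∧ dx_j. Under the identification (dy ∧ dz, dz ∧ dx, dx ∧ dy) ↔ (e_x, e_y, e_z), the coefficients are exactly the components of curl F. Compute:
  ∂R/∂y - ∂Q/∂z = (-4*y + 2*z) - (y - 6*z) = -5*y + 8*z
  ∂P/∂z - ∂R/∂x = (0) - (0) = 0
  ∂Q/∂x - ∂P/∂y = (0) - (2*y) = -2*y.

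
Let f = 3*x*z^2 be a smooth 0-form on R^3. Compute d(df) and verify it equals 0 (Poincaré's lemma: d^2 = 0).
d(df) = 0

Step 1: df = sum_i (∂f/∂x_i) dx_i = (3*z^2) dx + (0) dy + (6*x*z) dz.
Step 2: Apply d again. Using the 1-form formula, the coefficient of dx ∧ dy in d(df) is ∂^2 f/∂x ∂y - ∂^2 f/∂y ∂x = (0) - (0) = 0 (equality of mixed partials for smooth f).
Similarly for dx ∧ dz and dy ∧ dz — all coefficients vanish. So d(df) = 0.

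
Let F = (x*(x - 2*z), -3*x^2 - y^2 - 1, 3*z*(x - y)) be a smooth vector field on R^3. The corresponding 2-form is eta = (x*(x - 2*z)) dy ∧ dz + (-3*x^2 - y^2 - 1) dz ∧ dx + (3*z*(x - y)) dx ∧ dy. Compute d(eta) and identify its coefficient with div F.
d(eta) = (5*x - 5*y - 2*z) dx ∧ dy ∧ dz; div F = 5*x - 5*y - 2*z

For a 2-form in R^3 of the form above, applying d gives a 3-form with coefficient ∂P/∂x + ∂Q/∂y + ∂R/∂z:
  ∂P/∂x = 2*x - 2*z
  ∂Q/∂y = -2*y
  ∂R/∂z = 3*x - 3*y
Sum = 5*x - 5*y - 2*z, which is exactly div F.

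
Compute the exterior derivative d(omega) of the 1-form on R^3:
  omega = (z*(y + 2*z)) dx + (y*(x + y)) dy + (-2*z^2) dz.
d(omega) = (y - z) dx ∧ dy + (-y - 4*z) dx ∧ dz

For a 1-form omega = sum_i f_i dx_i, the exterior derivative is
  d(omega) = sum_{i < j} (∂f_j/∂x_i - ∂f_i/∂x_j) dx_i ∧ dx_j.
  coefficient of dx ∧ dy: ∂f_2/∂x - ∂f_1/∂y = ∂(y*(x + y))/∂x - ∂(z*(y + 2*z))/∂y = y - z
  coefficient of dx ∧ dz: ∂f_3/∂x - ∂f_1/∂z = ∂(-2*z^2)/∂x - ∂(z*(y + 2*z))/∂z = -y - 4*z
Assembling: d(omega) = (y - z) dx ∧ dy + (-y - 4*z) dx ∧ dz.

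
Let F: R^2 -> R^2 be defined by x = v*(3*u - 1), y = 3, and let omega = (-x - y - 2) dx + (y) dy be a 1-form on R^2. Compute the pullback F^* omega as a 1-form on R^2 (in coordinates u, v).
F^* omega = (3*v*(-3*u*v + v - 5)) du + (-9*u^2*v + 6*u*v - 15*u - v + 5) dv

Using F^*(f dg) = (f ∘ F) d(g ∘ F), substitute each coordinate x_i by F_i(u, v) in f_i, and replace dx_i by d F_i = (∂F_i/∂u) du + (∂F_i/∂v) dv.
  For the x component: f_1(F) = -3*u*v + v - 5; d F_1 = (3*v) du + (3*u - 1) dv
  For the y component: f_2(F) = 3; d F_2 = (0) du + (0) dv
Combining and collecting du, dv coefficients:
  coeff of du: 3*v*(-3*u*v + v - 5)
  coeff of dv: -9*u^2*v + 6*u*v - 15*u - v + 5
F^* omega = (3*v*(-3*u*v + v - 5)) du + (-9*u^2*v + 6*u*v - 15*u - v + 5) dv.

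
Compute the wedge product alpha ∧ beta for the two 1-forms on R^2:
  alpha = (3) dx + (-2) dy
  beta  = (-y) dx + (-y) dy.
alpha ∧ beta = (-5*y) dx ∧ dy

Distribute the wedge, using dx_i ∧ dx_j = -dx_j ∧ dx_i and dx_i ∧ dx_i = 0. For each pair (i, j) with i < j, the coefficient of dx_i ∧ dx_j in alpha ∧ beta is (alpha_i * beta_j - alpha_j * beta_i). Collecting: alpha ∧ beta = (-5*y) dx ∧ dy.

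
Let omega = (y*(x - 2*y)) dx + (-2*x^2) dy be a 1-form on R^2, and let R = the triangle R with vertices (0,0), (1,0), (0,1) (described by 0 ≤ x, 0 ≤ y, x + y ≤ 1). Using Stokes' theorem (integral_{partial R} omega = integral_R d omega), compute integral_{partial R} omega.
integral_(partial R) omega = -1/6

Stokes: integral_partial_R omega = integral_R d omega with d omega = (∂Q/∂x - ∂P/∂y) dx ∧ dy.
  ∂Q/∂x = -4*x
  ∂P/∂y = x - 4*y
  integrand = ∂Q/∂x - ∂P/∂y = -5*x + 4*y.
Integrating over R: integral_0^1 integral_0^{1-x} (-5*x + 4*y) dy dx = -1/6.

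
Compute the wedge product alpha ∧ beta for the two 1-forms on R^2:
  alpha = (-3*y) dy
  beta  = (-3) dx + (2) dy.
alpha ∧ beta = (-9*y) dx ∧ dy

Distribute the wedge, using dx_i ∧ dx_j = -dx_j ∧ dx_i and dx_i ∧ dx_i = 0. For each pair (i, j) with i < j, the coefficient of dx_i ∧ dx_j in alpha ∧ beta is (alpha_i * beta_j - alpha_j * beta_i). Collecting: alpha ∧ beta = (-9*y) dx ∧ dy.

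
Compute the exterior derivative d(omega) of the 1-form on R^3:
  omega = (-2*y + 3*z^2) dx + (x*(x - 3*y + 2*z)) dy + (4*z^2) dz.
d(omega) = (2*x - 3*y + 2*z + 2) dx ∧ dy + (-6*z) dx ∧ dz + (-2*x) dy ∧ dz

For a 1-form omega = sum_i f_i dx_i, the exterior derivative is
  d(omega) = sum_{i < j} (∂f_j/∂x_i - ∂f_i/∂x_j) dx_i ∧ dx_j.
  coefficient of dx ∧ dy: ∂f_2/∂x - ∂f_1/∂y = ∂(x*(x - 3*y + 2*z))/∂x - ∂(-2*y + 3*z^2)/∂y = 2*x - 3*y + 2*z + 2
  coefficient of dx ∧ dz: ∂f_3/∂x - ∂f_1/∂z = ∂(4*z^2)/∂x - ∂(-2*y + 3*z^2)/∂z = -6*z
  coefficient of dy ∧ dz: ∂f_3/∂y - ∂f_2/∂z = ∂(4*z^2)/∂y - ∂(x*(x - 3*y + 2*z))/∂z = -2*x
Assembling: d(omega) = (2*x - 3*y + 2*z + 2) dx ∧ dy + (-6*z) dx ∧ dz + (-2*x) dy ∧ dz.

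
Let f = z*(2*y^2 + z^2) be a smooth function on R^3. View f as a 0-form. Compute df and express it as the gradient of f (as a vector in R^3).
df = (0) dx + (4*y*z) dy + (2*y^2 + 3*z^2) dz; grad f = (0, 4*y*z, 2*y^2 + 3*z^2)

For a 0-form f, d f = (∂f/∂x) dx + (∂f/∂y) dy + (∂f/∂z) dz. The components of the vector representation are exactly the entries of grad f in Cartesian coordinates:
  ∂f/∂x = 0
  ∂f/∂y = 4*y*z
  ∂f/∂z = 2*y^2 + 3*z^2.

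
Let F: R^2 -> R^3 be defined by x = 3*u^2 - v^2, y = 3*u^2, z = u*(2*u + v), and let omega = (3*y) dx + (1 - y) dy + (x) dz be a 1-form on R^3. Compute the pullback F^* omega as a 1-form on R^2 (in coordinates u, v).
F^* omega = (48*u^3 + 3*u^2*v - 4*u*v^2 + 6*u - v^3) du + (u*(3*u^2 - 18*u*v - v^2)) dv

Using F^*(f dg) = (f ∘ F) d(g ∘ F), substitute each coordinate x_i by F_i(u, v) in f_i, and replace dx_i by d F_i = (∂F_i/∂u) du + (∂F_i/∂v) dv.
  For the x component: f_1(F) = 9*u^2; d F_1 = (6*u) du + (-2*v) dv
  For the y component: f_2(F) = 1 - 3*u^2; d F_2 = (6*u) du + (0) dv
  For the z component: f_3(F) = 3*u^2 - v^2; d F_3 = (4*u + v) du + (u) dv
Combining and collecting du, dv coefficients:
  coeff of du: 48*u^3 + 3*u^2*v - 4*u*v^2 + 6*u - v^3
  coeff of dv: u*(3*u^2 - 18*u*v - v^2)
F^* omega = (48*u^3 + 3*u^2*v - 4*u*v^2 + 6*u - v^3) du + (u*(3*u^2 - 18*u*v - v^2)) dv.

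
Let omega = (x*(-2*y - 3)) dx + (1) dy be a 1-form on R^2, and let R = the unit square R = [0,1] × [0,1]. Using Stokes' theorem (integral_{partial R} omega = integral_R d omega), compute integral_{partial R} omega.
integral_(partial R) omega = 1

Stokes: integral_partial_R omega = integral_R d omega with d omega = (∂Q/∂x - ∂P/∂y) dx ∧ dy.
  ∂Q/∂x = 0
  ∂P/∂y = -2*x
  integrand = ∂Q/∂x - ∂P/∂y = 2*x.
Integrating over R: integral_0^1 integral_0^1 (2*x) dx dy = 1.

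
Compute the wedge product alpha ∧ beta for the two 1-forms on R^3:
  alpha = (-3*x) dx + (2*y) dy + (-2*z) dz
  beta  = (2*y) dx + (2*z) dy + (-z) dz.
alpha ∧ beta = (-6*x*z - 4*y^2) dx ∧ dy + (z*(3*x + 4*y)) dx ∧ dz + (2*z*(-y + 2*z)) dy ∧ dz

Distribute the wedge, using dx_i ∧ dx_j = -dx_j ∧ dx_i and dx_i ∧ dx_i = 0. For each pair (i, j) with i < j, the coefficient of dx_i ∧ dx_j in alpha ∧ beta is (alpha_i * beta_j - alpha_j * beta_i). Collecting: alpha ∧ beta = (-6*x*z - 4*y^2) dx ∧ dy + (z*(3*x + 4*y)) dx ∧ dz + (2*z*(-y + 2*z)) dy ∧ dz.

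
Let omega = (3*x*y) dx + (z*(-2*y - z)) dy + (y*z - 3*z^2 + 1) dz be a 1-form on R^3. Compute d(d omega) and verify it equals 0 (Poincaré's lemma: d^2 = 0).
d(d omega) = 0

Step 1: d omega = sum_{i<j} (∂f_j/∂x_i - ∂f_i/∂x_j) dx_i ∧ dx_j:
  coeff of dx ∧ dy: -3*x
  coeff of dx ∧ dz: 0
  coeff of dy ∧ dz: 2*y + 3*z
Step 2: Apply d again to each 2-form coefficient. The only possible 3-form in R^3 is dx ∧ dy ∧ dz, with coefficient
  ∂(coeff of dy∧dz)/∂x - ∂(coeff of dx∧dz)/∂y + ∂(coeff of dx∧dy)/∂z
  = ∂/∂x (2*y + 3*z) - ∂/∂y (0) + ∂/∂z (-3*x).
Each of these terms simplifies to sums of mixed partials that cancel in pairs. The result is 0 (by equality of mixed partials for smooth functions — Schwarz / Clairaut).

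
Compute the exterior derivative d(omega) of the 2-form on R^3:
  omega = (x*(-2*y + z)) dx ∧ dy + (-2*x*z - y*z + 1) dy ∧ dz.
d(omega) = (x - 2*z) dx ∧ dy ∧ dz

For a 2-form omega = sum_{i<j} g_{ij} dx_i ∧ dx_j, the exterior derivative is
  d(omega) = sum_{i<j} d(g_{ij}) ∧ dx_i ∧ dx_j = sum_{i<j, k} (∂g_{ij}/∂x_k) dx_k ∧ dx_i ∧ dx_j.
Expand each term, using dx_k ∧ dx_i ∧ dx_j = sgn(permutation) dx_{(a)} ∧ dx_{(b)} ∧ dx_{(c)} with (a < b < c) sorted:
  d(x*(-2*y + z)) includes (∂/∂z)(x*(-2*y + z)) dz = (x) dz, which multiplied by dx ∧ dy gives (x) dx ∧ dy ∧ dz
  d(-2*x*z - y*z + 1) includes (∂/∂x)(-2*x*z - y*z + 1) dx = (-2*z) dx, which multiplied by dy ∧ dz gives (-2*z) dx ∧ dy ∧ dz
Collecting like 3-forms: d(omega) = (x - 2*z) dx ∧ dy ∧ dz.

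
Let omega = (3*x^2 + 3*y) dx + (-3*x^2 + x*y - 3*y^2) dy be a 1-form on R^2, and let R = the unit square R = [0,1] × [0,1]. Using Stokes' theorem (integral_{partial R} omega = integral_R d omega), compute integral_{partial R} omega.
integral_(partial R) omega = -11/2

Stokes: integral_partial_R omega = integral_R d omega with d omega = (∂Q/∂x - ∂P/∂y) dx ∧ dy.
  ∂Q/∂x = -6*x + y
  ∂P/∂y = 3
  integrand = ∂Q/∂x - ∂P/∂y = -6*x + y - 3.
Integrating over R: integral_0^1 integral_0^1 (-6*x + y - 3) dx dy = -11/2.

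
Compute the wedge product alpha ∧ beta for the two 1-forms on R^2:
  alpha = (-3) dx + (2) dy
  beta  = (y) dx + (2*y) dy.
alpha ∧ beta = (-8*y) dx ∧ dy

Distribute the wedge, using dx_i ∧ dx_j = -dx_j ∧ dx_i and dx_i ∧ dx_i = 0. For each pair (i, j) with i < j, the coefficient of dx_i ∧ dx_j in alpha ∧ beta is (alpha_i * beta_j - alpha_j * beta_i). Collecting: alpha ∧ beta = (-8*y) dx ∧ dy.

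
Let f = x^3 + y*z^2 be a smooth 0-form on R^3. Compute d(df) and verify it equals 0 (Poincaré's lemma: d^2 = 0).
d(df) = 0

Step 1: df = sum_i (∂f/∂x_i) dx_i = (3*x^2) dx + (z^2) dy + (2*y*z) dz.
Step 2: Apply d again. Using the 1-form formula, the coefficient of dx ∧ dy in d(df) is ∂^2 f/∂x ∂y - ∂^2 f/∂y ∂x = (0) - (0) = 0 (equality of mixed partials for smooth f).
Similarly for dx ∧ dz and dy ∧ dz — all coefficients vanish. So d(df) = 0.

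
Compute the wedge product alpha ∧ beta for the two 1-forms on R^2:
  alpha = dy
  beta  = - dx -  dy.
alpha ∧ beta = (1) dx ∧ dy

Distribute the wedge, using dx_i ∧ dx_j = -dx_j ∧ dx_i and dx_i ∧ dx_i = 0. For each pair (i, j) with i < j, the coefficient of dx_i ∧ dx_j in alpha ∧ beta is (alpha_i * beta_j - alpha_j * beta_i). Collecting: alpha ∧ beta = (1) dx ∧ dy.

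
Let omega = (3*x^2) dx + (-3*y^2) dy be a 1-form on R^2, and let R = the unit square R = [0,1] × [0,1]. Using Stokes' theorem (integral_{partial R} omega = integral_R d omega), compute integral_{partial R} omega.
integral_(partial R) omega = 0

Stokes: integral_partial_R omega = integral_R d omega with d omega = (∂Q/∂x - ∂P/∂y) dx ∧ dy.
  ∂Q/∂x = 0
  ∂P/∂y = 0
  integrand = ∂Q/∂x - ∂P/∂y = 0.
Integrating over R: integral_0^1 integral_0^1 (0) dx dy = 0.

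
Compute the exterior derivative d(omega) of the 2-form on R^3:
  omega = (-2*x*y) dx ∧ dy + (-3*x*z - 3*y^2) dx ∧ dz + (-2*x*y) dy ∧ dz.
d(omega) = (4*y) dx ∧ dy ∧ dz

For a 2-form omega = sum_{i<j} g_{ij} dx_i ∧ dx_j, the exterior derivative is
  d(omega) = sum_{i<j} d(g_{ij}) ∧ dx_i ∧ dx_j = sum_{i<j, k} (∂g_{ij}/∂x_k) dx_k ∧ dx_i ∧ dx_j.
Expand each term, using dx_k ∧ dx_i ∧ dx_j = sgn(permutation) dx_{(a)} ∧ dx_{(b)} ∧ dx_{(c)} with (a < b < c) sorted:
  d(-3*x*z - 3*y^2) includes (∂/∂y)(-3*x*z - 3*y^2) dy = (-6*y) dy, which multiplied by dx ∧ dz gives (6*y) dx ∧ dy ∧ dz
  d(-2*x*y) includes (∂/∂x)(-2*x*y) dx = (-2*y) dx, which multiplied by dy ∧ dz gives (-2*y) dx ∧ dy ∧ dz
Collecting like 3-forms: d(omega) = (4*y) dx ∧ dy ∧ dz.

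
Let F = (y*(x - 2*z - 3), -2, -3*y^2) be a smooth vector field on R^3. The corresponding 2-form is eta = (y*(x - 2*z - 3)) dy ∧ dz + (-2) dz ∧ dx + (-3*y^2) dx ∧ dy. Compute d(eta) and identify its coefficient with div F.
d(eta) = (y) dx ∧ dy ∧ dz; div F = y

For a 2-form in R^3 of the form above, applying d gives a 3-form with coefficient ∂P/∂x + ∂Q/∂y + ∂R/∂z:
  ∂P/∂x = y
  ∂Q/∂y = 0
  ∂R/∂z = 0
Sum = y, which is exactly div F.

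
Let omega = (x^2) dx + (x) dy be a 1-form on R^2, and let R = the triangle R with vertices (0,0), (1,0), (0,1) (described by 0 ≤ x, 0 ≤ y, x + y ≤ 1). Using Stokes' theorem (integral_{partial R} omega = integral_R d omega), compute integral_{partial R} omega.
integral_(partial R) omega = 1/2

Stokes: integral_partial_R omega = integral_R d omega with d omega = (∂Q/∂x - ∂P/∂y) dx ∧ dy.
  ∂Q/∂x = 1
  ∂P/∂y = 0
  integrand = ∂Q/∂x - ∂P/∂y = 1.
Integrating over R: integral_0^1 integral_0^{1-x} (1) dy dx = 1/2.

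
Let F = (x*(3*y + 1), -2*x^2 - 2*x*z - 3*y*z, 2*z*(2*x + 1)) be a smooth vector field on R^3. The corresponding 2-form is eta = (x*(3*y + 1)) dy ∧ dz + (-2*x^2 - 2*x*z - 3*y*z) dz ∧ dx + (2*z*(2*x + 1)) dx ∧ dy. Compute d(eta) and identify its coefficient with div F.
d(eta) = (4*x + 3*y - 3*z + 3) dx ∧ dy ∧ dz; div F = 4*x + 3*y - 3*z + 3

For a 2-form in R^3 of the form above, applying d gives a 3-form with coefficient ∂P/∂x + ∂Q/∂y + ∂R/∂z:
  ∂P/∂x = 3*y + 1
  ∂Q/∂y = -3*z
  ∂R/∂z = 4*x + 2
Sum = 4*x + 3*y - 3*z + 3, which is exactly div F.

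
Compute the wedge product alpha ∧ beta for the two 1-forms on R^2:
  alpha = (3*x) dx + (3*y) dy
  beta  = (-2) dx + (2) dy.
alpha ∧ beta = (6*x + 6*y) dx ∧ dy

Distribute the wedge, using dx_i ∧ dx_j = -dx_j ∧ dx_i and dx_i ∧ dx_i = 0. For each pair (i, j) with i < j, the coefficient of dx_i ∧ dx_j in alpha ∧ beta is (alpha_i * beta_j - alpha_j * beta_i). Collecting: alpha ∧ beta = (6*x + 6*y) dx ∧ dy.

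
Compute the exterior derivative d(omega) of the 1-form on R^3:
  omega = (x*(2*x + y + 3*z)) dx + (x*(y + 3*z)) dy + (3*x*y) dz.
d(omega) = (-x + y + 3*z) dx ∧ dy + (-3*x + 3*y) dx ∧ dz

For a 1-form omega = sum_i f_i dx_i, the exterior derivative is
  d(omega) = sum_{i < j} (∂f_j/∂x_i - ∂f_i/∂x_j) dx_i ∧ dx_j.
  coefficient of dx ∧ dy: ∂f_2/∂x - ∂f_1/∂y = ∂(x*(y + 3*z))/∂x - ∂(x*(2*x + y + 3*z))/∂y = -x + y + 3*z
  coefficient of dx ∧ dz: ∂f_3/∂x - ∂f_1/∂z = ∂(3*x*y)/∂x - ∂(x*(2*x + y + 3*z))/∂z = -3*x + 3*y
Assembling: d(omega) = (-x + y + 3*z) dx ∧ dy + (-3*x + 3*y) dx ∧ dz.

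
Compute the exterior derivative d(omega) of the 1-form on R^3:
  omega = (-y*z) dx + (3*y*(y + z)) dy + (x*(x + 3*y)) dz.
d(omega) = (z) dx ∧ dy + (2*x + 4*y) dx ∧ dz + (3*x - 3*y) dy ∧ dz

For a 1-form omega = sum_i f_i dx_i, the exterior derivative is
  d(omega) = sum_{i < j} (∂f_j/∂x_i - ∂f_i/∂x_j) dx_i ∧ dx_j.
  coefficient of dx ∧ dy: ∂f_2/∂x - ∂f_1/∂y = ∂(3*y*(y + z))/∂x - ∂(-y*z)/∂y = z
  coefficient of dx ∧ dz: ∂f_3/∂x - ∂f_1/∂z = ∂(x*(x + 3*y))/∂x - ∂(-y*z)/∂z = 2*x + 4*y
  coefficient of dy ∧ dz: ∂f_3/∂y - ∂f_2/∂z = ∂(x*(x + 3*y))/∂y - ∂(3*y*(y + z))/∂z = 3*x - 3*y
Assembling: d(omega) = (z) dx ∧ dy + (2*x + 4*y) dx ∧ dz + (3*x - 3*y) dy ∧ dz.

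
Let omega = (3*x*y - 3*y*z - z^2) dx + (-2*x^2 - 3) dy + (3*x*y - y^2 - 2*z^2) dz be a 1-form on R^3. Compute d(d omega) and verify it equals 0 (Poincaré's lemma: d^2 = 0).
d(d omega) = 0

Step 1: d omega = sum_{i<j} (∂f_j/∂x_i - ∂f_i/∂x_j) dx_i ∧ dx_j:
  coeff of dx ∧ dy: -7*x + 3*z
  coeff of dx ∧ dz: 6*y + 2*z
  coeff of dy ∧ dz: 3*x - 2*y
Step 2: Apply d again to each 2-form coefficient. The only possible 3-form in R^3 is dx ∧ dy ∧ dz, with coefficient
  ∂(coeff of dy∧dz)/∂x - ∂(coeff of dx∧dz)/∂y + ∂(coeff of dx∧dy)/∂z
  = ∂/∂x (3*x - 2*y) - ∂/∂y (6*y + 2*z) + ∂/∂z (-7*x + 3*z).
Each of these terms simplifies to sums of mixed partials that cancel in pairs. The result is 0 (by equality of mixed partials for smooth functions — Schwarz / Clairaut).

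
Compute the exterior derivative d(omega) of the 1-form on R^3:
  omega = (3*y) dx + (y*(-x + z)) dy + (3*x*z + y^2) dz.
d(omega) = (-y - 3) dx ∧ dy + (3*z) dx ∧ dz + (y) dy ∧ dz

For a 1-form omega = sum_i f_i dx_i, the exterior derivative is
  d(omega) = sum_{i < j} (∂f_j/∂x_i - ∂f_i/∂x_j) dx_i ∧ dx_j.
  coefficient of dx ∧ dy: ∂f_2/∂x - ∂f_1/∂y = ∂(y*(-x + z))/∂x - ∂(3*y)/∂y = -y - 3
  coefficient of dx ∧ dz: ∂f_3/∂x - ∂f_1/∂z = ∂(3*x*z + y^2)/∂x - ∂(3*y)/∂z = 3*z
  coefficient of dy ∧ dz: ∂f_3/∂y - ∂f_2/∂z = ∂(3*x*z + y^2)/∂y - ∂(y*(-x + z))/∂z = y
Assembling: d(omega) = (-y - 3) dx ∧ dy + (3*z) dx ∧ dz + (y) dy ∧ dz.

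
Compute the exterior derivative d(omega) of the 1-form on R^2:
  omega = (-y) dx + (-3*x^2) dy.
d(omega) = (1 - 6*x) dx ∧ dy

For a 1-form omega = sum_i f_i dx_i, the exterior derivative is
  d(omega) = sum_{i < j} (∂f_j/∂x_i - ∂f_i/∂x_j) dx_i ∧ dx_j.
  coefficient of dx ∧ dy: ∂f_2/∂x - ∂f_1/∂y = ∂(-3*x^2)/∂x - ∂(-y)/∂y = 1 - 6*x
Assembling: d(omega) = (1 - 6*x) dx ∧ dy.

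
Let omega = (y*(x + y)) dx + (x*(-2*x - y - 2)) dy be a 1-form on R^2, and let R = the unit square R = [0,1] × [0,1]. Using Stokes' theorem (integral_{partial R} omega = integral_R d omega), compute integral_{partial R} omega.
integral_(partial R) omega = -6

Stokes: integral_partial_R omega = integral_R d omega with d omega = (∂Q/∂x - ∂P/∂y) dx ∧ dy.
  ∂Q/∂x = -4*x - y - 2
  ∂P/∂y = x + 2*y
  integrand = ∂Q/∂x - ∂P/∂y = -5*x - 3*y - 2.
Integrating over R: integral_0^1 integral_0^1 (-5*x - 3*y - 2) dx dy = -6.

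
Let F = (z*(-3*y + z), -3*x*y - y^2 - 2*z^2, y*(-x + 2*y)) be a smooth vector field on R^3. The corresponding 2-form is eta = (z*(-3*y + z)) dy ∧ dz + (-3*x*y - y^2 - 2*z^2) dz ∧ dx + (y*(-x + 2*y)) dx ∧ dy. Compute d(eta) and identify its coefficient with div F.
d(eta) = (-3*x - 2*y) dx ∧ dy ∧ dz; div F = -3*x - 2*y

For a 2-form in R^3 of the form above, applying d gives a 3-form with coefficient ∂P/∂x + ∂Q/∂y + ∂R/∂z:
  ∂P/∂x = 0
  ∂Q/∂y = -3*x - 2*y
  ∂R/∂z = 0
Sum = -3*x - 2*y, which is exactly div F.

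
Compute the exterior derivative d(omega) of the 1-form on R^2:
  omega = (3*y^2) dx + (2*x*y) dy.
d(omega) = (-4*y) dx ∧ dy

For a 1-form omega = sum_i f_i dx_i, the exterior derivative is
  d(omega) = sum_{i < j} (∂f_j/∂x_i - ∂f_i/∂x_j) dx_i ∧ dx_j.
  coefficient of dx ∧ dy: ∂f_2/∂x - ∂f_1/∂y = ∂(2*x*y)/∂x - ∂(3*y^2)/∂y = -4*y
Assembling: d(omega) = (-4*y) dx ∧ dy.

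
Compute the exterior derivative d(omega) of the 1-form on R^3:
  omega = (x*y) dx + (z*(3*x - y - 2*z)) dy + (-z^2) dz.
d(omega) = (-x + 3*z) dx ∧ dy + (-3*x + y + 4*z) dy ∧ dz

For a 1-form omega = sum_i f_i dx_i, the exterior derivative is
  d(omega) = sum_{i < j} (∂f_j/∂x_i - ∂f_i/∂x_j) dx_i ∧ dx_j.
  coefficient of dx ∧ dy: ∂f_2/∂x - ∂f_1/∂y = ∂(z*(3*x - y - 2*z))/∂x - ∂(x*y)/∂y = -x + 3*z
  coefficient of dy ∧ dz: ∂f_3/∂y - ∂f_2/∂z = ∂(-z^2)/∂y - ∂(z*(3*x - y - 2*z))/∂z = -3*x + y + 4*z
Assembling: d(omega) = (-x + 3*z) dx ∧ dy + (-3*x + y + 4*z) dy ∧ dz.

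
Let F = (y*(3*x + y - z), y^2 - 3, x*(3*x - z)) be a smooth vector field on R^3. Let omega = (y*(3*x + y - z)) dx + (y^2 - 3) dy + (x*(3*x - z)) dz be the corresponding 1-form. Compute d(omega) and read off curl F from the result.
d(omega) = (0) dy ∧ dz + (-6*x - y + z) dz ∧ dx + (-3*x - 2*y + z) dx ∧ dy; curl F = (0, -6*x - y + z, -3*x - 2*y + z)

d omega = sum_{i<j} (∂f_j/∂x_i - ∂f_i/∂x_j) dx_i ∧ dx_j. Under the identification (dy ∧ dz, dz ∧ dx, dx ∧ dy) ↔ (e_x, e_y, e_z), the coefficients are exactly the components of curl F. Compute:
  ∂R/∂y - ∂Q/∂z = (0) - (0) = 0
  ∂P/∂z - ∂R/∂x = (-y) - (6*x - z) = -6*x - y + z
  ∂Q/∂x - ∂P/∂y = (0) - (3*x + 2*y - z) = -3*x - 2*y + z.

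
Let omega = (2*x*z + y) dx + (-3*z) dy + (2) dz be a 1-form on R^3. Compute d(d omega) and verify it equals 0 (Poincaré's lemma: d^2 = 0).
d(d omega) = 0

Step 1: d omega = sum_{i<j} (∂f_j/∂x_i - ∂f_i/∂x_j) dx_i ∧ dx_j:
  coeff of dx ∧ dy: -1
  coeff of dx ∧ dz: -2*x
  coeff of dy ∧ dz: 3
Step 2: Apply d again to each 2-form coefficient. The only possible 3-form in R^3 is dx ∧ dy ∧ dz, with coefficient
  ∂(coeff of dy∧dz)/∂x - ∂(coeff of dx∧dz)/∂y + ∂(coeff of dx∧dy)/∂z
  = ∂/∂x (3) - ∂/∂y (-2*x) + ∂/∂z (-1).
Each of these terms simplifies to sums of mixed partials that cancel in pairs. The result is 0 (by equality of mixed partials for smooth functions — Schwarz / Clairaut).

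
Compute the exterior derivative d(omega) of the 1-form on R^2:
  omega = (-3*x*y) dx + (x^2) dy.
d(omega) = (5*x) dx ∧ dy

For a 1-form omega = sum_i f_i dx_i, the exterior derivative is
  d(omega) = sum_{i < j} (∂f_j/∂x_i - ∂f_i/∂x_j) dx_i ∧ dx_j.
  coefficient of dx ∧ dy: ∂f_2/∂x - ∂f_1/∂y = ∂(x^2)/∂x - ∂(-3*x*y)/∂y = 5*x
Assembling: d(omega) = (5*x) dx ∧ dy.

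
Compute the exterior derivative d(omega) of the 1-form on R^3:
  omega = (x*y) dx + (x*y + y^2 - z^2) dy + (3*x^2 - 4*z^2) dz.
d(omega) = (-x + y) dx ∧ dy + (6*x) dx ∧ dz + (2*z) dy ∧ dz

For a 1-form omega = sum_i f_i dx_i, the exterior derivative is
  d(omega) = sum_{i < j} (∂f_j/∂x_i - ∂f_i/∂x_j) dx_i ∧ dx_j.
  coefficient of dx ∧ dy: ∂f_2/∂x - ∂f_1/∂y = ∂(x*y + y^2 - z^2)/∂x - ∂(x*y)/∂y = -x + y
  coefficient of dx ∧ dz: ∂f_3/∂x - ∂f_1/∂z = ∂(3*x^2 - 4*z^2)/∂x - ∂(x*y)/∂z = 6*x
  coefficient of dy ∧ dz: ∂f_3/∂y - ∂f_2/∂z = ∂(3*x^2 - 4*z^2)/∂y - ∂(x*y + y^2 - z^2)/∂z = 2*z
Assembling: d(omega) = (-x + y) dx ∧ dy + (6*x) dx ∧ dz + (2*z) dy ∧ dz.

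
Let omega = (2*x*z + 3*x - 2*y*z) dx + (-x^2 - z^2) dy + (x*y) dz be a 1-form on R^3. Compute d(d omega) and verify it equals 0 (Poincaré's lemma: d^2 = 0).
d(d omega) = 0

Step 1: d omega = sum_{i<j} (∂f_j/∂x_i - ∂f_i/∂x_j) dx_i ∧ dx_j:
  coeff of dx ∧ dy: -2*x + 2*z
  coeff of dx ∧ dz: -2*x + 3*y
  coeff of dy ∧ dz: x + 2*z
Step 2: Apply d again to each 2-form coefficient. The only possible 3-form in R^3 is dx ∧ dy ∧ dz, with coefficient
  ∂(coeff of dy∧dz)/∂x - ∂(coeff of dx∧dz)/∂y + ∂(coeff of dx∧dy)/∂z
  = ∂/∂x (x + 2*z) - ∂/∂y (-2*x + 3*y) + ∂/∂z (-2*x + 2*z).
Each of these terms simplifies to sums of mixed partials that cancel in pairs. The result is 0 (by equality of mixed partials for smooth functions — Schwarz / Clairaut).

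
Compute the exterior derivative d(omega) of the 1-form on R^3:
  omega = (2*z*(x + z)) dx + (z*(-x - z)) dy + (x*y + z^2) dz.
d(omega) = (-z) dx ∧ dy + (-2*x + y - 4*z) dx ∧ dz + (2*x + 2*z) dy ∧ dz

For a 1-form omega = sum_i f_i dx_i, the exterior derivative is
  d(omega) = sum_{i < j} (∂f_j/∂x_i - ∂f_i/∂x_j) dx_i ∧ dx_j.
  coefficient of dx ∧ dy: ∂f_2/∂x - ∂f_1/∂y = ∂(z*(-x - z))/∂x - ∂(2*z*(x + z))/∂y = -z
  coefficient of dx ∧ dz: ∂f_3/∂x - ∂f_1/∂z = ∂(x*y + z^2)/∂x - ∂(2*z*(x + z))/∂z = -2*x + y - 4*z
  coefficient of dy ∧ dz: ∂f_3/∂y - ∂f_2/∂z = ∂(x*y + z^2)/∂y - ∂(z*(-x - z))/∂z = 2*x + 2*z
Assembling: d(omega) = (-z) dx ∧ dy + (-2*x + y - 4*z) dx ∧ dz + (2*x + 2*z) dy ∧ dz.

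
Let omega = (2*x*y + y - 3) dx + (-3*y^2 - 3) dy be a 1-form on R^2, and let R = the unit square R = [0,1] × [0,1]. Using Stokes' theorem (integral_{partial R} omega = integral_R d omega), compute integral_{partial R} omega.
integral_(partial R) omega = -2

Stokes: integral_partial_R omega = integral_R d omega with d omega = (∂Q/∂x - ∂P/∂y) dx ∧ dy.
  ∂Q/∂x = 0
  ∂P/∂y = 2*x + 1
  integrand = ∂Q/∂x - ∂P/∂y = -2*x - 1.
Integrating over R: integral_0^1 integral_0^1 (-2*x - 1) dx dy = -2.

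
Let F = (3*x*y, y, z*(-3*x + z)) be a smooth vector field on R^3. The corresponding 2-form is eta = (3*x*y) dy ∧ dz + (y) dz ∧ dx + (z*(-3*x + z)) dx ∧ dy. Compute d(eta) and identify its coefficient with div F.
d(eta) = (-3*x + 3*y + 2*z + 1) dx ∧ dy ∧ dz; div F = -3*x + 3*y + 2*z + 1

For a 2-form in R^3 of the form above, applying d gives a 3-form with coefficient ∂P/∂x + ∂Q/∂y + ∂R/∂z:
  ∂P/∂x = 3*y
  ∂Q/∂y = 1
  ∂R/∂z = -3*x + 2*z
Sum = -3*x + 3*y + 2*z + 1, which is exactly div F.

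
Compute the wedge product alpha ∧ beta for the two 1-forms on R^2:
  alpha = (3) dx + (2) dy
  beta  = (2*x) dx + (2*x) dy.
alpha ∧ beta = (2*x) dx ∧ dy

Distribute the wedge, using dx_i ∧ dx_j = -dx_j ∧ dx_i and dx_i ∧ dx_i = 0. For each pair (i, j) with i < j, the coefficient of dx_i ∧ dx_j in alpha ∧ beta is (alpha_i * beta_j - alpha_j * beta_i). Collecting: alpha ∧ beta = (2*x) dx ∧ dy.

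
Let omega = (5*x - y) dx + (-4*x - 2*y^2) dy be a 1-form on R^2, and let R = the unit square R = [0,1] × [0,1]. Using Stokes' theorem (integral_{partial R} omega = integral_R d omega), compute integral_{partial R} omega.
integral_(partial R) omega = -3

Stokes: integral_partial_R omega = integral_R d omega with d omega = (∂Q/∂x - ∂P/∂y) dx ∧ dy.
  ∂Q/∂x = -4
  ∂P/∂y = -1
  integrand = ∂Q/∂x - ∂P/∂y = -3.
Integrating over R: integral_0^1 integral_0^1 (-3) dx dy = -3.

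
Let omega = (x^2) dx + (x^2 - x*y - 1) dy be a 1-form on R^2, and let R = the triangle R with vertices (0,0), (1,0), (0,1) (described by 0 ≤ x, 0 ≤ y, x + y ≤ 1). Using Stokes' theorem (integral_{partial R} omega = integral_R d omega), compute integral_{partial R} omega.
integral_(partial R) omega = 1/6

Stokes: integral_partial_R omega = integral_R d omega with d omega = (∂Q/∂x - ∂P/∂y) dx ∧ dy.
  ∂Q/∂x = 2*x - y
  ∂P/∂y = 0
  integrand = ∂Q/∂x - ∂P/∂y = 2*x - y.
Integrating over R: integral_0^1 integral_0^{1-x} (2*x - y) dy dx = 1/6.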